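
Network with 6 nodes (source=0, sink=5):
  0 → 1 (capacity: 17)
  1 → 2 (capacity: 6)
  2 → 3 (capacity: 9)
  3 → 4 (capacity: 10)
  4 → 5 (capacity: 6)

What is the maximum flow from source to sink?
Maximum flow = 6

Max flow: 6

Flow assignment:
  0 → 1: 6/17
  1 → 2: 6/6
  2 → 3: 6/9
  3 → 4: 6/10
  4 → 5: 6/6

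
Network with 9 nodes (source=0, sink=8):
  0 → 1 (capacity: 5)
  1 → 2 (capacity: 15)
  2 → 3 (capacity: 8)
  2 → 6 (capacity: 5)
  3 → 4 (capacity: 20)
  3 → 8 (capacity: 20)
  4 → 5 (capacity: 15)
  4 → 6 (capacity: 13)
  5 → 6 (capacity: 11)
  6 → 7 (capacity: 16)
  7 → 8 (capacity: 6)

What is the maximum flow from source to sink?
Maximum flow = 5

Max flow: 5

Flow assignment:
  0 → 1: 5/5
  1 → 2: 5/15
  2 → 3: 5/8
  3 → 8: 5/20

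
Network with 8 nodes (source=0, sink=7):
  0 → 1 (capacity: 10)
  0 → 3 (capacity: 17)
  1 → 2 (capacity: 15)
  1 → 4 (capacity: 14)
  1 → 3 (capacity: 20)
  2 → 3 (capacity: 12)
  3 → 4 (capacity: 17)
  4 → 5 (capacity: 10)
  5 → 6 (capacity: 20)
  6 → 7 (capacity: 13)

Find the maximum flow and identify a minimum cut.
Max flow = 10, Min cut edges: (4,5)

Maximum flow: 10
Minimum cut: (4,5)
Partition: S = [0, 1, 2, 3, 4], T = [5, 6, 7]

Max-flow min-cut theorem verified: both equal 10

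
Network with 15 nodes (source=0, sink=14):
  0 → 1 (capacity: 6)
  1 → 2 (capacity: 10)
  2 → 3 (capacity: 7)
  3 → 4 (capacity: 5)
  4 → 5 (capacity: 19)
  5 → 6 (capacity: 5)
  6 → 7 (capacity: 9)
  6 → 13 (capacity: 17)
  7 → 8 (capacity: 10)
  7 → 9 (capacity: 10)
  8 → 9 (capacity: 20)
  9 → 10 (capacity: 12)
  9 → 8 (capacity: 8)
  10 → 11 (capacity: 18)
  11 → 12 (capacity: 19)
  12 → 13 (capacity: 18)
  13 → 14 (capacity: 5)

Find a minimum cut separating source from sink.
Min cut value = 5, edges: (13,14)

Min cut value: 5
Partition: S = [0, 1, 2, 3, 4, 5, 6, 7, 8, 9, 10, 11, 12, 13], T = [14]
Cut edges: (13,14)

By max-flow min-cut theorem, max flow = min cut = 5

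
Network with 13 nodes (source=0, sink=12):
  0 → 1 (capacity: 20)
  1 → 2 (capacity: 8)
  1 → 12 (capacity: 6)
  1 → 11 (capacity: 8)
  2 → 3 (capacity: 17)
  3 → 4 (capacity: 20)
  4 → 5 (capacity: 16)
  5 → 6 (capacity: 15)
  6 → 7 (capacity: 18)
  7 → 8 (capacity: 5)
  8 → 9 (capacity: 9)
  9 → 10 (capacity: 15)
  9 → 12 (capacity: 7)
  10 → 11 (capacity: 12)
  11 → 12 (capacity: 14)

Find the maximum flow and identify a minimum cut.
Max flow = 19, Min cut edges: (1,12), (1,11), (7,8)

Maximum flow: 19
Minimum cut: (1,12), (1,11), (7,8)
Partition: S = [0, 1, 2, 3, 4, 5, 6, 7], T = [8, 9, 10, 11, 12]

Max-flow min-cut theorem verified: both equal 19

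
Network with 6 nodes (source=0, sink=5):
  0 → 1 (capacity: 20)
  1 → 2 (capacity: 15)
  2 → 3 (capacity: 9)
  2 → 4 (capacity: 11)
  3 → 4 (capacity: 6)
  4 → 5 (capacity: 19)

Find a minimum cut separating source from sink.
Min cut value = 15, edges: (1,2)

Min cut value: 15
Partition: S = [0, 1], T = [2, 3, 4, 5]
Cut edges: (1,2)

By max-flow min-cut theorem, max flow = min cut = 15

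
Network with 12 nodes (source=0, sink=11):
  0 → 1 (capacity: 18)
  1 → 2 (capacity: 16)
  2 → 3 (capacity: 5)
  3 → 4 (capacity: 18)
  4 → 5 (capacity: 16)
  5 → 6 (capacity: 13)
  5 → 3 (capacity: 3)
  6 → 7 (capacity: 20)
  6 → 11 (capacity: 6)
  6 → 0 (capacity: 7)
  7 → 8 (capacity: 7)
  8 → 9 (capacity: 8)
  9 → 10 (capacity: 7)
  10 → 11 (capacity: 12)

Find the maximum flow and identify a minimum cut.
Max flow = 5, Min cut edges: (2,3)

Maximum flow: 5
Minimum cut: (2,3)
Partition: S = [0, 1, 2], T = [3, 4, 5, 6, 7, 8, 9, 10, 11]

Max-flow min-cut theorem verified: both equal 5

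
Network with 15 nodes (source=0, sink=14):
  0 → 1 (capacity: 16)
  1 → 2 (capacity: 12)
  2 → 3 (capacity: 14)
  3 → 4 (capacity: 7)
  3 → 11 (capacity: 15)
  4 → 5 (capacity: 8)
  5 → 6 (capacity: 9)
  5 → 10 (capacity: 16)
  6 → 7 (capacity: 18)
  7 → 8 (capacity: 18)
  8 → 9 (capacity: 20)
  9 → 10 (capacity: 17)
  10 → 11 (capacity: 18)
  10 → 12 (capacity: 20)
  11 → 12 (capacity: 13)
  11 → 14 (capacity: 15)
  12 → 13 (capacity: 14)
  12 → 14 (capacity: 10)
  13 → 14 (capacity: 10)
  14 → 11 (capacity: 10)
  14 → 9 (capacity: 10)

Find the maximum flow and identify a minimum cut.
Max flow = 12, Min cut edges: (1,2)

Maximum flow: 12
Minimum cut: (1,2)
Partition: S = [0, 1], T = [2, 3, 4, 5, 6, 7, 8, 9, 10, 11, 12, 13, 14]

Max-flow min-cut theorem verified: both equal 12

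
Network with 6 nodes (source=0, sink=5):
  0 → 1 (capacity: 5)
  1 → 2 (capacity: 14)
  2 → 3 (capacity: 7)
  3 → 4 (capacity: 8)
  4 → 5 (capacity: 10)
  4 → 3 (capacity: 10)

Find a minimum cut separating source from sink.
Min cut value = 5, edges: (0,1)

Min cut value: 5
Partition: S = [0], T = [1, 2, 3, 4, 5]
Cut edges: (0,1)

By max-flow min-cut theorem, max flow = min cut = 5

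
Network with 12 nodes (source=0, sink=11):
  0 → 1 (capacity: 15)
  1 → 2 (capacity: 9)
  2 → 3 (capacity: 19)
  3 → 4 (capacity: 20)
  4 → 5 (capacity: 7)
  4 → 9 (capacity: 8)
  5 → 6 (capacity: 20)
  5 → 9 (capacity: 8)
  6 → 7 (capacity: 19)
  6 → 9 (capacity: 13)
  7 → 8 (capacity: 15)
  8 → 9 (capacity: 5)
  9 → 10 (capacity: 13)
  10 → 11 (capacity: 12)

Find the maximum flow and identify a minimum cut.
Max flow = 9, Min cut edges: (1,2)

Maximum flow: 9
Minimum cut: (1,2)
Partition: S = [0, 1], T = [2, 3, 4, 5, 6, 7, 8, 9, 10, 11]

Max-flow min-cut theorem verified: both equal 9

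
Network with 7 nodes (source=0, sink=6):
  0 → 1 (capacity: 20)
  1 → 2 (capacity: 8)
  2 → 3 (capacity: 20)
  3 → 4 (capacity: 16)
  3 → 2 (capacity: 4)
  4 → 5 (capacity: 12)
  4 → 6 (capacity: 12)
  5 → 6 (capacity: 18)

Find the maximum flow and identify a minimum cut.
Max flow = 8, Min cut edges: (1,2)

Maximum flow: 8
Minimum cut: (1,2)
Partition: S = [0, 1], T = [2, 3, 4, 5, 6]

Max-flow min-cut theorem verified: both equal 8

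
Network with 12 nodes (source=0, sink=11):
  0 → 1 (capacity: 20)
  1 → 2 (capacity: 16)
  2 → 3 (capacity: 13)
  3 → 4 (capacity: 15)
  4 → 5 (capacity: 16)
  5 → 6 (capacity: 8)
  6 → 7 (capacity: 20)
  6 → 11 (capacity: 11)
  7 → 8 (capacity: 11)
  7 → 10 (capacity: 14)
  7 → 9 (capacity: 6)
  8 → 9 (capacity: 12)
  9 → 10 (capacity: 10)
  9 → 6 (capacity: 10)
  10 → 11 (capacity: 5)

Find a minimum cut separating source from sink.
Min cut value = 8, edges: (5,6)

Min cut value: 8
Partition: S = [0, 1, 2, 3, 4, 5], T = [6, 7, 8, 9, 10, 11]
Cut edges: (5,6)

By max-flow min-cut theorem, max flow = min cut = 8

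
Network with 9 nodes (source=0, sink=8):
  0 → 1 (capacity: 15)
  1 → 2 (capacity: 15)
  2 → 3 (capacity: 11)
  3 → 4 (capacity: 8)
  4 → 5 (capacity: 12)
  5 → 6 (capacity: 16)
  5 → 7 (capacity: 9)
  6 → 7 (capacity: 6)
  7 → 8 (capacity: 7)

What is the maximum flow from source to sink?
Maximum flow = 7

Max flow: 7

Flow assignment:
  0 → 1: 7/15
  1 → 2: 7/15
  2 → 3: 7/11
  3 → 4: 7/8
  4 → 5: 7/12
  5 → 7: 7/9
  7 → 8: 7/7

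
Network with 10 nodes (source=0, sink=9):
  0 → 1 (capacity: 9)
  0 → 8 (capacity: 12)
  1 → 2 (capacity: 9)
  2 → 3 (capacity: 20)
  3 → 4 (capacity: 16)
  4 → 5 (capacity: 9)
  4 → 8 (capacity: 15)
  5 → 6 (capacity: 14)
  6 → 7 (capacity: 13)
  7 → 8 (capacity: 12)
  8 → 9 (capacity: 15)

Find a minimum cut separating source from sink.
Min cut value = 15, edges: (8,9)

Min cut value: 15
Partition: S = [0, 1, 2, 3, 4, 5, 6, 7, 8], T = [9]
Cut edges: (8,9)

By max-flow min-cut theorem, max flow = min cut = 15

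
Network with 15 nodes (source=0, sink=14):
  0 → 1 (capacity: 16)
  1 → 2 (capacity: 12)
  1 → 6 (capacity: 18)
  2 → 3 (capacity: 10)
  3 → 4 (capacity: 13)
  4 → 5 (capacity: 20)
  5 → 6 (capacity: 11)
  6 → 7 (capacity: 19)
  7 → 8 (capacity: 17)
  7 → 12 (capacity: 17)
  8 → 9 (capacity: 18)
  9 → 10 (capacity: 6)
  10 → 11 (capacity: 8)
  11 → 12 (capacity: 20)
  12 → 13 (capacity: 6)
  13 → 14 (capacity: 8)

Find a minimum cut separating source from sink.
Min cut value = 6, edges: (12,13)

Min cut value: 6
Partition: S = [0, 1, 2, 3, 4, 5, 6, 7, 8, 9, 10, 11, 12], T = [13, 14]
Cut edges: (12,13)

By max-flow min-cut theorem, max flow = min cut = 6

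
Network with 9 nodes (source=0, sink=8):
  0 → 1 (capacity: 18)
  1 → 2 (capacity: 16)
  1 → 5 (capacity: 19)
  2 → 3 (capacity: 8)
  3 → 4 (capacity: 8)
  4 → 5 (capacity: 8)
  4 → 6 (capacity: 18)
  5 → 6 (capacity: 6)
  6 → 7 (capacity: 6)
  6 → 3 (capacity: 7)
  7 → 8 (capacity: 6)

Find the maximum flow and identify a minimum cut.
Max flow = 6, Min cut edges: (7,8)

Maximum flow: 6
Minimum cut: (7,8)
Partition: S = [0, 1, 2, 3, 4, 5, 6, 7], T = [8]

Max-flow min-cut theorem verified: both equal 6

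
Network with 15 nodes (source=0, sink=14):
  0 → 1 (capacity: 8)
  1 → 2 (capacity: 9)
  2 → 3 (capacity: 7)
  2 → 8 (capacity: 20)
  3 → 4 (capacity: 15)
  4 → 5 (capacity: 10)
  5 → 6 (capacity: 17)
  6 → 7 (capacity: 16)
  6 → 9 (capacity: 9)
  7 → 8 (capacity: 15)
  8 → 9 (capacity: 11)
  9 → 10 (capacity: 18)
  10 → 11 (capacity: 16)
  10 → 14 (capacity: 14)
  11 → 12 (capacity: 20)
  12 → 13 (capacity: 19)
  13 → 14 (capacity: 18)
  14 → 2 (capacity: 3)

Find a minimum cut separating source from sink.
Min cut value = 8, edges: (0,1)

Min cut value: 8
Partition: S = [0], T = [1, 2, 3, 4, 5, 6, 7, 8, 9, 10, 11, 12, 13, 14]
Cut edges: (0,1)

By max-flow min-cut theorem, max flow = min cut = 8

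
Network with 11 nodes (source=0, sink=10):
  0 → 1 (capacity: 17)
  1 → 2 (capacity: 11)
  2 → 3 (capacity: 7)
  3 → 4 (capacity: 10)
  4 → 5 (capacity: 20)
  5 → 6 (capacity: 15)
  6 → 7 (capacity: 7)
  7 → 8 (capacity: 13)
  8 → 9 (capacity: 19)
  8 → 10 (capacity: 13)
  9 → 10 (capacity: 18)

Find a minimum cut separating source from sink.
Min cut value = 7, edges: (6,7)

Min cut value: 7
Partition: S = [0, 1, 2, 3, 4, 5, 6], T = [7, 8, 9, 10]
Cut edges: (6,7)

By max-flow min-cut theorem, max flow = min cut = 7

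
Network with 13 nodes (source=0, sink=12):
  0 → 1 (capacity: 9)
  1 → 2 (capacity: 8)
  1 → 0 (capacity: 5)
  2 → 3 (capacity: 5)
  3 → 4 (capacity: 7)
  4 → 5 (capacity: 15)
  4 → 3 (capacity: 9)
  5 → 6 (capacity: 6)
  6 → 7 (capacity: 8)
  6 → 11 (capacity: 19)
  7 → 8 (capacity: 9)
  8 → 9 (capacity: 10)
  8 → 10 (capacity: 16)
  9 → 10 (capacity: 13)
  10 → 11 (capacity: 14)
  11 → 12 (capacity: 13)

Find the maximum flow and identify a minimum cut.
Max flow = 5, Min cut edges: (2,3)

Maximum flow: 5
Minimum cut: (2,3)
Partition: S = [0, 1, 2], T = [3, 4, 5, 6, 7, 8, 9, 10, 11, 12]

Max-flow min-cut theorem verified: both equal 5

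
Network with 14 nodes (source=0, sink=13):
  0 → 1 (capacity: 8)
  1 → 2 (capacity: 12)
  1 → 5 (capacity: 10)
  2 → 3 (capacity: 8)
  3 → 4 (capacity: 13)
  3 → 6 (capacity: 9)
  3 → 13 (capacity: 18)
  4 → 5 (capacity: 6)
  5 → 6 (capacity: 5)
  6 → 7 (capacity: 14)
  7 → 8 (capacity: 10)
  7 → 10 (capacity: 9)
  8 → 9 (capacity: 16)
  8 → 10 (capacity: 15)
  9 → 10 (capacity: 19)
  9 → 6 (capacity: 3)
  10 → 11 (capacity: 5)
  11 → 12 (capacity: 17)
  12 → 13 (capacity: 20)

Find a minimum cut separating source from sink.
Min cut value = 8, edges: (0,1)

Min cut value: 8
Partition: S = [0], T = [1, 2, 3, 4, 5, 6, 7, 8, 9, 10, 11, 12, 13]
Cut edges: (0,1)

By max-flow min-cut theorem, max flow = min cut = 8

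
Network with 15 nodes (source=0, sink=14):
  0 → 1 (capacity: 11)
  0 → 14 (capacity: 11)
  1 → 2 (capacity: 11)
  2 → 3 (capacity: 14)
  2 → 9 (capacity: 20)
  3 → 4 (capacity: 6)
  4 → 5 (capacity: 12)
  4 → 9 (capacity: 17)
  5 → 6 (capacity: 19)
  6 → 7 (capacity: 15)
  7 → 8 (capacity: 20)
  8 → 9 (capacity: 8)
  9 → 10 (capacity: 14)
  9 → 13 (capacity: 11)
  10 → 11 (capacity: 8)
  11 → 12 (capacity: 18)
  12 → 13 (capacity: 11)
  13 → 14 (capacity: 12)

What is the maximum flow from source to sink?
Maximum flow = 22

Max flow: 22

Flow assignment:
  0 → 1: 11/11
  0 → 14: 11/11
  1 → 2: 11/11
  2 → 9: 11/20
  9 → 13: 11/11
  13 → 14: 11/12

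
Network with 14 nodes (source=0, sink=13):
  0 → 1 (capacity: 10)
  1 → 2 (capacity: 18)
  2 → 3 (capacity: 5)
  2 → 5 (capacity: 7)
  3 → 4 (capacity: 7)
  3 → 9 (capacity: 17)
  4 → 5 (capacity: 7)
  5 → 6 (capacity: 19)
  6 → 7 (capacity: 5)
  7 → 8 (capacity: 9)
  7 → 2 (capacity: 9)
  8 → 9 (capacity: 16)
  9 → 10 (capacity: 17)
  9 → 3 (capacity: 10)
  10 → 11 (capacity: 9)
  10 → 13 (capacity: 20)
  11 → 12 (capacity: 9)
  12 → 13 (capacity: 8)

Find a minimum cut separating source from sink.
Min cut value = 10, edges: (2,3), (6,7)

Min cut value: 10
Partition: S = [0, 1, 2, 4, 5, 6], T = [3, 7, 8, 9, 10, 11, 12, 13]
Cut edges: (2,3), (6,7)

By max-flow min-cut theorem, max flow = min cut = 10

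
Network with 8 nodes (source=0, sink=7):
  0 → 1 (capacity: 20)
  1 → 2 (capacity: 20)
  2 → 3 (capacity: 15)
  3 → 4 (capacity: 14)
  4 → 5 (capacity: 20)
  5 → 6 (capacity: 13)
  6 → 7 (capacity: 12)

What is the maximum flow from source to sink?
Maximum flow = 12

Max flow: 12

Flow assignment:
  0 → 1: 12/20
  1 → 2: 12/20
  2 → 3: 12/15
  3 → 4: 12/14
  4 → 5: 12/20
  5 → 6: 12/13
  6 → 7: 12/12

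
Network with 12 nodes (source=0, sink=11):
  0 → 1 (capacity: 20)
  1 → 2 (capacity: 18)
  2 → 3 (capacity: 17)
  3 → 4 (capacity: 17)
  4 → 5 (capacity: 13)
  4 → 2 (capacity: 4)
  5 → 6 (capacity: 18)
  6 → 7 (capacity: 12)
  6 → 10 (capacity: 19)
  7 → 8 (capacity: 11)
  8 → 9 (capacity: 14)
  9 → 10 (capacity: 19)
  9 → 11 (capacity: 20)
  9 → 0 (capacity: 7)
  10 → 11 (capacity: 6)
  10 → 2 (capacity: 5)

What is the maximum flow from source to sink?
Maximum flow = 13

Max flow: 13

Flow assignment:
  0 → 1: 13/20
  1 → 2: 13/18
  2 → 3: 13/17
  3 → 4: 13/17
  4 → 5: 13/13
  5 → 6: 13/18
  6 → 7: 7/12
  6 → 10: 6/19
  7 → 8: 7/11
  8 → 9: 7/14
  9 → 11: 7/20
  10 → 11: 6/6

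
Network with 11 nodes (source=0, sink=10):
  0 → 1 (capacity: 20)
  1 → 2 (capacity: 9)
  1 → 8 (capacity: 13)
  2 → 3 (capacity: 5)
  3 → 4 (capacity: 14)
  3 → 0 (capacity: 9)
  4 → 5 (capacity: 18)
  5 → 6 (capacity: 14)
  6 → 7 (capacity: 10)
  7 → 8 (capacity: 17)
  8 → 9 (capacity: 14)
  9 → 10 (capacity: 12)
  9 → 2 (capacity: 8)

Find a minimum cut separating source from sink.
Min cut value = 12, edges: (9,10)

Min cut value: 12
Partition: S = [0, 1, 2, 3, 4, 5, 6, 7, 8, 9], T = [10]
Cut edges: (9,10)

By max-flow min-cut theorem, max flow = min cut = 12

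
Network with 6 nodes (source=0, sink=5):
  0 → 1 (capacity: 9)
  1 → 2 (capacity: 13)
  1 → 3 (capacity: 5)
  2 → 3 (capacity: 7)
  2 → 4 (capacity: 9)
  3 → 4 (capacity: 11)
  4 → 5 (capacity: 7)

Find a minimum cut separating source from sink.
Min cut value = 7, edges: (4,5)

Min cut value: 7
Partition: S = [0, 1, 2, 3, 4], T = [5]
Cut edges: (4,5)

By max-flow min-cut theorem, max flow = min cut = 7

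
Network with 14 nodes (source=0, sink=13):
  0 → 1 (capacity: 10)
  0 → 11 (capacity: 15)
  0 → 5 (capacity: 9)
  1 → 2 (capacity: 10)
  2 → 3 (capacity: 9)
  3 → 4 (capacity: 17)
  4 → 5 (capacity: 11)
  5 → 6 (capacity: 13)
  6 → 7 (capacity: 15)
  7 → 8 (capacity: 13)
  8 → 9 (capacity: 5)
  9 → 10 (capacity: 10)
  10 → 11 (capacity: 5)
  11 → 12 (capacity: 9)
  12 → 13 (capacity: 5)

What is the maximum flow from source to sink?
Maximum flow = 5

Max flow: 5

Flow assignment:
  0 → 1: 5/10
  1 → 2: 5/10
  2 → 3: 5/9
  3 → 4: 5/17
  4 → 5: 5/11
  5 → 6: 5/13
  6 → 7: 5/15
  7 → 8: 5/13
  8 → 9: 5/5
  9 → 10: 5/10
  10 → 11: 5/5
  11 → 12: 5/9
  12 → 13: 5/5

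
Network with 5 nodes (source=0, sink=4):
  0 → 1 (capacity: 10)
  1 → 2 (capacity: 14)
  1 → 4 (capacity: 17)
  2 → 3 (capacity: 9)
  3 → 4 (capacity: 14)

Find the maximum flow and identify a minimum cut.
Max flow = 10, Min cut edges: (0,1)

Maximum flow: 10
Minimum cut: (0,1)
Partition: S = [0], T = [1, 2, 3, 4]

Max-flow min-cut theorem verified: both equal 10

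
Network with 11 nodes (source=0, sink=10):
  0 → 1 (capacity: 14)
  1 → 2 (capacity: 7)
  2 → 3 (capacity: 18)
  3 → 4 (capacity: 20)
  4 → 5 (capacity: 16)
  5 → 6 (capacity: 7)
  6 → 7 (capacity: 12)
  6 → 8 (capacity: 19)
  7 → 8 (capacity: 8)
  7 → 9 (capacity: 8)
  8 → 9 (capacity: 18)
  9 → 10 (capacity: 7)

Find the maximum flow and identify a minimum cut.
Max flow = 7, Min cut edges: (9,10)

Maximum flow: 7
Minimum cut: (9,10)
Partition: S = [0, 1, 2, 3, 4, 5, 6, 7, 8, 9], T = [10]

Max-flow min-cut theorem verified: both equal 7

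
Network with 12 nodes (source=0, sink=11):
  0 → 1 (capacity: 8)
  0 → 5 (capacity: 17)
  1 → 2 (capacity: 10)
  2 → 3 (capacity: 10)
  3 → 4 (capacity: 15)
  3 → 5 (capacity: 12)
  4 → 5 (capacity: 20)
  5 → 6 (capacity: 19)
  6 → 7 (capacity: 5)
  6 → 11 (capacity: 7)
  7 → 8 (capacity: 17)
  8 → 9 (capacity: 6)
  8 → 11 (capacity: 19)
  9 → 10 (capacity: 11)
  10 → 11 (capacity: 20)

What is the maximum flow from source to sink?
Maximum flow = 12

Max flow: 12

Flow assignment:
  0 → 1: 8/8
  0 → 5: 4/17
  1 → 2: 8/10
  2 → 3: 8/10
  3 → 5: 8/12
  5 → 6: 12/19
  6 → 7: 5/5
  6 → 11: 7/7
  7 → 8: 5/17
  8 → 11: 5/19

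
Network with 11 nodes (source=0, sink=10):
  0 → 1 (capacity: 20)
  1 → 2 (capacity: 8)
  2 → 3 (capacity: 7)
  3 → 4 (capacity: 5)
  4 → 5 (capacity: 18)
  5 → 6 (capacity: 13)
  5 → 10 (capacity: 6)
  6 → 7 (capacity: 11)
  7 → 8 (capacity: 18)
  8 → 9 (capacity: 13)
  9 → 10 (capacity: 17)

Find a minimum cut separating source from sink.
Min cut value = 5, edges: (3,4)

Min cut value: 5
Partition: S = [0, 1, 2, 3], T = [4, 5, 6, 7, 8, 9, 10]
Cut edges: (3,4)

By max-flow min-cut theorem, max flow = min cut = 5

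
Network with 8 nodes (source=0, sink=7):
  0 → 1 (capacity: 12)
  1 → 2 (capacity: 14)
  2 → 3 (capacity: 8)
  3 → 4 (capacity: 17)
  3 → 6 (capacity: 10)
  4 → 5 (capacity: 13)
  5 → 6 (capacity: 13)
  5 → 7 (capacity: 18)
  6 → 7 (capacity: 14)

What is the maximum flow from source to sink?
Maximum flow = 8

Max flow: 8

Flow assignment:
  0 → 1: 8/12
  1 → 2: 8/14
  2 → 3: 8/8
  3 → 6: 8/10
  6 → 7: 8/14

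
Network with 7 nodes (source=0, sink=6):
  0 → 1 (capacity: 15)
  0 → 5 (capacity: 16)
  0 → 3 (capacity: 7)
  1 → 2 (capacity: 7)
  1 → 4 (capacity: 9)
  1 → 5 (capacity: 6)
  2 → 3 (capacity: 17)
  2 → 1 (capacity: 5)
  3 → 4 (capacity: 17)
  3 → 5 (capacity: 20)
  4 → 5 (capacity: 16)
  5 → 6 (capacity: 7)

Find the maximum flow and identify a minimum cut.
Max flow = 7, Min cut edges: (5,6)

Maximum flow: 7
Minimum cut: (5,6)
Partition: S = [0, 1, 2, 3, 4, 5], T = [6]

Max-flow min-cut theorem verified: both equal 7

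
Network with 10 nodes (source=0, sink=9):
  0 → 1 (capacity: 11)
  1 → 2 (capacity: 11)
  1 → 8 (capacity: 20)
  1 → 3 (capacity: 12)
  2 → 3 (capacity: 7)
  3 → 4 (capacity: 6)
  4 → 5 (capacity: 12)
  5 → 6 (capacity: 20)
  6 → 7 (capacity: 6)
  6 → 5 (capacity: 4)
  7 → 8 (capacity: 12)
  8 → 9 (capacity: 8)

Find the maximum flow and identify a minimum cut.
Max flow = 8, Min cut edges: (8,9)

Maximum flow: 8
Minimum cut: (8,9)
Partition: S = [0, 1, 2, 3, 4, 5, 6, 7, 8], T = [9]

Max-flow min-cut theorem verified: both equal 8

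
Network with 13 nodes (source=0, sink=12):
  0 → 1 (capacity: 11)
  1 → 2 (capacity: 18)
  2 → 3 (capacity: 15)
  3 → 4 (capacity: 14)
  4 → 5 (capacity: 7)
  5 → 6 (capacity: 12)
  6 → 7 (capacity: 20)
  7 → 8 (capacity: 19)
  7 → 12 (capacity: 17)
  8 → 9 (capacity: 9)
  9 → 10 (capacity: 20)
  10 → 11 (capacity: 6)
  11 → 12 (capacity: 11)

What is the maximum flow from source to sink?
Maximum flow = 7

Max flow: 7

Flow assignment:
  0 → 1: 7/11
  1 → 2: 7/18
  2 → 3: 7/15
  3 → 4: 7/14
  4 → 5: 7/7
  5 → 6: 7/12
  6 → 7: 7/20
  7 → 12: 7/17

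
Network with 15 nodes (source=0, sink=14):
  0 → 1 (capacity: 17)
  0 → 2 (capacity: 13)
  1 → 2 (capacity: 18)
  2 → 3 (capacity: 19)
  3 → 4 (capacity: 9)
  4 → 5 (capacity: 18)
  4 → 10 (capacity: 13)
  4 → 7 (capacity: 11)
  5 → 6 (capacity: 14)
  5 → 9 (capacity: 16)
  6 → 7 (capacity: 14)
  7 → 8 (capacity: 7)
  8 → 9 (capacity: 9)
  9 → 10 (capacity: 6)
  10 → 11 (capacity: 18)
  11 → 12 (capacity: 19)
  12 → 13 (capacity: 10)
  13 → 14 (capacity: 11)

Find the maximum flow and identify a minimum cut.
Max flow = 9, Min cut edges: (3,4)

Maximum flow: 9
Minimum cut: (3,4)
Partition: S = [0, 1, 2, 3], T = [4, 5, 6, 7, 8, 9, 10, 11, 12, 13, 14]

Max-flow min-cut theorem verified: both equal 9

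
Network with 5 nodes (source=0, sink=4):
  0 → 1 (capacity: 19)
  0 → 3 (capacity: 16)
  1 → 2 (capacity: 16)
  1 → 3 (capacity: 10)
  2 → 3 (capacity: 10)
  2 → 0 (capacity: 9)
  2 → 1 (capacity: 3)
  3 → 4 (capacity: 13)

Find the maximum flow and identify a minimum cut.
Max flow = 13, Min cut edges: (3,4)

Maximum flow: 13
Minimum cut: (3,4)
Partition: S = [0, 1, 2, 3], T = [4]

Max-flow min-cut theorem verified: both equal 13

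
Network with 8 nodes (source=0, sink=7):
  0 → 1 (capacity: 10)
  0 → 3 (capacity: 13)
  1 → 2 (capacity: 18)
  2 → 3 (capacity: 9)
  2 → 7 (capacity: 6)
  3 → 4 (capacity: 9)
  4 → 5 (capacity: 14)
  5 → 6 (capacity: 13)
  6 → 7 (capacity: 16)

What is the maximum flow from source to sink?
Maximum flow = 15

Max flow: 15

Flow assignment:
  0 → 1: 6/10
  0 → 3: 9/13
  1 → 2: 6/18
  2 → 7: 6/6
  3 → 4: 9/9
  4 → 5: 9/14
  5 → 6: 9/13
  6 → 7: 9/16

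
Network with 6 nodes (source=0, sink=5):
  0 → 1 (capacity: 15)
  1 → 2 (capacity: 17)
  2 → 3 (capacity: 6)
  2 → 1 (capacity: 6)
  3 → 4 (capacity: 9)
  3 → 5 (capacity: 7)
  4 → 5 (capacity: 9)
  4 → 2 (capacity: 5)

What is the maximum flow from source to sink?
Maximum flow = 6

Max flow: 6

Flow assignment:
  0 → 1: 6/15
  1 → 2: 6/17
  2 → 3: 6/6
  3 → 5: 6/7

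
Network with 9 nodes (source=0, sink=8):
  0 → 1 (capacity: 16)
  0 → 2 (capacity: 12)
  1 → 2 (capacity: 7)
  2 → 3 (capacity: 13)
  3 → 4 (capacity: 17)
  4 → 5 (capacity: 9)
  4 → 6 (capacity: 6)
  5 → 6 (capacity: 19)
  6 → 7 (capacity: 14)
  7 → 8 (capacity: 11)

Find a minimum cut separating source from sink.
Min cut value = 11, edges: (7,8)

Min cut value: 11
Partition: S = [0, 1, 2, 3, 4, 5, 6, 7], T = [8]
Cut edges: (7,8)

By max-flow min-cut theorem, max flow = min cut = 11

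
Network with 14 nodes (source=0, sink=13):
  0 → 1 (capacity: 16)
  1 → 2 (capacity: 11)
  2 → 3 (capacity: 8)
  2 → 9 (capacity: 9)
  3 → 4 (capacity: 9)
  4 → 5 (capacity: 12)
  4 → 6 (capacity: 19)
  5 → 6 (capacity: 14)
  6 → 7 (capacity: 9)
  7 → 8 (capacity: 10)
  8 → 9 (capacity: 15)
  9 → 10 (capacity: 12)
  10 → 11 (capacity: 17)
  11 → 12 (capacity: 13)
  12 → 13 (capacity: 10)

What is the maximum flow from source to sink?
Maximum flow = 10

Max flow: 10

Flow assignment:
  0 → 1: 10/16
  1 → 2: 10/11
  2 → 3: 2/8
  2 → 9: 8/9
  3 → 4: 2/9
  4 → 6: 2/19
  6 → 7: 2/9
  7 → 8: 2/10
  8 → 9: 2/15
  9 → 10: 10/12
  10 → 11: 10/17
  11 → 12: 10/13
  12 → 13: 10/10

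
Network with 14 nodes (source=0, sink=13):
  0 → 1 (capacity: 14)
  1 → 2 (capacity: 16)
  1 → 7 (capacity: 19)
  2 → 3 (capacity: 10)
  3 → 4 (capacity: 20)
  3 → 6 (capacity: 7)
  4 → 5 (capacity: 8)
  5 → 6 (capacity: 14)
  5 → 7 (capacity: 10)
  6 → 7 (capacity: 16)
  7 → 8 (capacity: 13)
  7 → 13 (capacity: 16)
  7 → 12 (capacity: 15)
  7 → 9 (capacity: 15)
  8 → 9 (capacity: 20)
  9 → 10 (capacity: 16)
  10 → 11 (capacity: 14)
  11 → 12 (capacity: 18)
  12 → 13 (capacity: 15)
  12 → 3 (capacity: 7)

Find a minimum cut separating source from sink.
Min cut value = 14, edges: (0,1)

Min cut value: 14
Partition: S = [0], T = [1, 2, 3, 4, 5, 6, 7, 8, 9, 10, 11, 12, 13]
Cut edges: (0,1)

By max-flow min-cut theorem, max flow = min cut = 14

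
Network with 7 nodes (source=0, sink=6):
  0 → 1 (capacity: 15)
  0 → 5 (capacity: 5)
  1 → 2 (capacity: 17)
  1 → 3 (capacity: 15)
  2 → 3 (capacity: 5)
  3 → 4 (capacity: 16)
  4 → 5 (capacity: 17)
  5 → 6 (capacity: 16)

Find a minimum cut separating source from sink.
Min cut value = 16, edges: (5,6)

Min cut value: 16
Partition: S = [0, 1, 2, 3, 4, 5], T = [6]
Cut edges: (5,6)

By max-flow min-cut theorem, max flow = min cut = 16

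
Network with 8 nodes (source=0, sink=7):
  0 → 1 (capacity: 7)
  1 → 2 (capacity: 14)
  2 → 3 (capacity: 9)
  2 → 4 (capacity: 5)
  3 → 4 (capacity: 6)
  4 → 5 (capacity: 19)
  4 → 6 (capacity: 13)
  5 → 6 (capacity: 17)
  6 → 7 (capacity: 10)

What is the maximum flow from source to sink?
Maximum flow = 7

Max flow: 7

Flow assignment:
  0 → 1: 7/7
  1 → 2: 7/14
  2 → 3: 2/9
  2 → 4: 5/5
  3 → 4: 2/6
  4 → 6: 7/13
  6 → 7: 7/10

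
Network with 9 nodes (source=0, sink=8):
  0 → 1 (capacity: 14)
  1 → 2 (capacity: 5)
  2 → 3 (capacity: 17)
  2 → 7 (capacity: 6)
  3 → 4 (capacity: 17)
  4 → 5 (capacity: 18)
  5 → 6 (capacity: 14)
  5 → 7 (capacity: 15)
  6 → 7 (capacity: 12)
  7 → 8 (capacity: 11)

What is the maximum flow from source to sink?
Maximum flow = 5

Max flow: 5

Flow assignment:
  0 → 1: 5/14
  1 → 2: 5/5
  2 → 7: 5/6
  7 → 8: 5/11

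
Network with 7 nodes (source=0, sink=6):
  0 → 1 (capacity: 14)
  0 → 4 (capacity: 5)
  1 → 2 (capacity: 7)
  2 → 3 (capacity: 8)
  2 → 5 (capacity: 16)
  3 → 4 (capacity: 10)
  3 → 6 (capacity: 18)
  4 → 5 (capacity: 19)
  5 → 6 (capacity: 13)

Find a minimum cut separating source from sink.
Min cut value = 12, edges: (0,4), (1,2)

Min cut value: 12
Partition: S = [0, 1], T = [2, 3, 4, 5, 6]
Cut edges: (0,4), (1,2)

By max-flow min-cut theorem, max flow = min cut = 12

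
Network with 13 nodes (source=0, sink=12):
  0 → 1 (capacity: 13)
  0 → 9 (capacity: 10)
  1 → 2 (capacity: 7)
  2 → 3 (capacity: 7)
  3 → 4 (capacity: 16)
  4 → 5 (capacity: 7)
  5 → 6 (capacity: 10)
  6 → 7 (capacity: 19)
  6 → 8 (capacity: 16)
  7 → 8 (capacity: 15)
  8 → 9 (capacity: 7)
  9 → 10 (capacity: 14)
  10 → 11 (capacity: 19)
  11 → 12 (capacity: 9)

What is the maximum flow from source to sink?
Maximum flow = 9

Max flow: 9

Flow assignment:
  0 → 1: 7/13
  0 → 9: 2/10
  1 → 2: 7/7
  2 → 3: 7/7
  3 → 4: 7/16
  4 → 5: 7/7
  5 → 6: 7/10
  6 → 8: 7/16
  8 → 9: 7/7
  9 → 10: 9/14
  10 → 11: 9/19
  11 → 12: 9/9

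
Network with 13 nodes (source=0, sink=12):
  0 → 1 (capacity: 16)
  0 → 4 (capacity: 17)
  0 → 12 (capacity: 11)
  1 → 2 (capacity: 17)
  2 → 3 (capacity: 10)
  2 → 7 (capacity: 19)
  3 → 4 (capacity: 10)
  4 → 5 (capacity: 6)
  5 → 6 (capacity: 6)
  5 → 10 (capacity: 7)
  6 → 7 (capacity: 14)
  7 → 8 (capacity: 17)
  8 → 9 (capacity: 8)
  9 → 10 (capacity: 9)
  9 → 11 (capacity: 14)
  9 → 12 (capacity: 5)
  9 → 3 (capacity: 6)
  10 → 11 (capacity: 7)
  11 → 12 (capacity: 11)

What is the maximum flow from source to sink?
Maximum flow = 25

Max flow: 25

Flow assignment:
  0 → 1: 8/16
  0 → 4: 6/17
  0 → 12: 11/11
  1 → 2: 8/17
  2 → 7: 8/19
  4 → 5: 6/6
  5 → 10: 6/7
  7 → 8: 8/17
  8 → 9: 8/8
  9 → 11: 3/14
  9 → 12: 5/5
  10 → 11: 6/7
  11 → 12: 9/11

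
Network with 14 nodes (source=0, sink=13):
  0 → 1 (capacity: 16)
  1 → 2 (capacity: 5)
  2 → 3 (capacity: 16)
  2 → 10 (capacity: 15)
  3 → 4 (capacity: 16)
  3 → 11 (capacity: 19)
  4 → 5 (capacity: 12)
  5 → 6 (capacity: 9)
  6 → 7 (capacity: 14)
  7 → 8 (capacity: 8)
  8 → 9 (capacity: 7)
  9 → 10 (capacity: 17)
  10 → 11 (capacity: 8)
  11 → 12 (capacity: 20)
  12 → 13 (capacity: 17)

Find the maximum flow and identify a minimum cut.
Max flow = 5, Min cut edges: (1,2)

Maximum flow: 5
Minimum cut: (1,2)
Partition: S = [0, 1], T = [2, 3, 4, 5, 6, 7, 8, 9, 10, 11, 12, 13]

Max-flow min-cut theorem verified: both equal 5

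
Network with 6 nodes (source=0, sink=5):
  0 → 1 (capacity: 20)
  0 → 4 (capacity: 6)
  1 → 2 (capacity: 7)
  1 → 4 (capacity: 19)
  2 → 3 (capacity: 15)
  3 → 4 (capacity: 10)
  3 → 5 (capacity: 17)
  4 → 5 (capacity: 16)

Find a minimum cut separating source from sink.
Min cut value = 23, edges: (1,2), (4,5)

Min cut value: 23
Partition: S = [0, 1, 4], T = [2, 3, 5]
Cut edges: (1,2), (4,5)

By max-flow min-cut theorem, max flow = min cut = 23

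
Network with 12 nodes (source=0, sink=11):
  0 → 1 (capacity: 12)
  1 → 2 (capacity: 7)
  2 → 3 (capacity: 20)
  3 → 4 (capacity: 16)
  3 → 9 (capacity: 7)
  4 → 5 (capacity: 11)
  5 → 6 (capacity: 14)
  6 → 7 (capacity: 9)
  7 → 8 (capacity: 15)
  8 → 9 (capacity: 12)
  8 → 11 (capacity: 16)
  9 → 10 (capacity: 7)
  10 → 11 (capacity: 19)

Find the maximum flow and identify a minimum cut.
Max flow = 7, Min cut edges: (1,2)

Maximum flow: 7
Minimum cut: (1,2)
Partition: S = [0, 1], T = [2, 3, 4, 5, 6, 7, 8, 9, 10, 11]

Max-flow min-cut theorem verified: both equal 7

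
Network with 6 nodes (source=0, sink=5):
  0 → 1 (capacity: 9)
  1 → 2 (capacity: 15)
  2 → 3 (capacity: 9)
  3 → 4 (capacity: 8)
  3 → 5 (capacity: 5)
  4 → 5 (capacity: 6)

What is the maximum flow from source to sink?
Maximum flow = 9

Max flow: 9

Flow assignment:
  0 → 1: 9/9
  1 → 2: 9/15
  2 → 3: 9/9
  3 → 4: 4/8
  3 → 5: 5/5
  4 → 5: 4/6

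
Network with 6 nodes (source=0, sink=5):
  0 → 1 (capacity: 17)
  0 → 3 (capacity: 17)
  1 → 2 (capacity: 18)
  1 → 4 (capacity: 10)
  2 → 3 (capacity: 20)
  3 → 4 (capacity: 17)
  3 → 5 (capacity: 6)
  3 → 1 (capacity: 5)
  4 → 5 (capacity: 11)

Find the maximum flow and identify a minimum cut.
Max flow = 17, Min cut edges: (3,5), (4,5)

Maximum flow: 17
Minimum cut: (3,5), (4,5)
Partition: S = [0, 1, 2, 3, 4], T = [5]

Max-flow min-cut theorem verified: both equal 17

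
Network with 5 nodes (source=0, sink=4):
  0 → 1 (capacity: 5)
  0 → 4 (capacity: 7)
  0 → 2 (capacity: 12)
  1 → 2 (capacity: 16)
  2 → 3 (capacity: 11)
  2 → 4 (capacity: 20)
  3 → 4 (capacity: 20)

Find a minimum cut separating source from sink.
Min cut value = 24, edges: (0,1), (0,4), (0,2)

Min cut value: 24
Partition: S = [0], T = [1, 2, 3, 4]
Cut edges: (0,1), (0,4), (0,2)

By max-flow min-cut theorem, max flow = min cut = 24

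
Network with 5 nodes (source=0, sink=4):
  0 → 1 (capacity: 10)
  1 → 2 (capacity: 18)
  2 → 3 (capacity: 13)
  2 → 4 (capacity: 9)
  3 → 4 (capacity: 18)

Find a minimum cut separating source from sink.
Min cut value = 10, edges: (0,1)

Min cut value: 10
Partition: S = [0], T = [1, 2, 3, 4]
Cut edges: (0,1)

By max-flow min-cut theorem, max flow = min cut = 10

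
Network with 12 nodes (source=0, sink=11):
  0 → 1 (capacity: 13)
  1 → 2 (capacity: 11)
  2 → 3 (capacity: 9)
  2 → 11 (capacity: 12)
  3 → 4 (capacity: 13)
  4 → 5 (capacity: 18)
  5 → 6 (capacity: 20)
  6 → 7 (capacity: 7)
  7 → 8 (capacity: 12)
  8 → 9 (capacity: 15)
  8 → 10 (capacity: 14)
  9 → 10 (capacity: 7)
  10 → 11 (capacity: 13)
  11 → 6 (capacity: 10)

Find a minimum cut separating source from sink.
Min cut value = 11, edges: (1,2)

Min cut value: 11
Partition: S = [0, 1], T = [2, 3, 4, 5, 6, 7, 8, 9, 10, 11]
Cut edges: (1,2)

By max-flow min-cut theorem, max flow = min cut = 11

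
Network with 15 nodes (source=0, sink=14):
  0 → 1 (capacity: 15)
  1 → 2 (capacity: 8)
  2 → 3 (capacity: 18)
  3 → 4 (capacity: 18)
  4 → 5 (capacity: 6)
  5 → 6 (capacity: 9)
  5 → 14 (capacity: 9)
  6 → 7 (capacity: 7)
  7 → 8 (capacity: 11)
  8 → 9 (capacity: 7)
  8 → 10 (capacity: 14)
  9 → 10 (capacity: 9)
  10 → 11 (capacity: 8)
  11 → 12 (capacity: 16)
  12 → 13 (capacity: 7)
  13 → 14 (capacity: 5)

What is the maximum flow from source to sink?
Maximum flow = 6

Max flow: 6

Flow assignment:
  0 → 1: 6/15
  1 → 2: 6/8
  2 → 3: 6/18
  3 → 4: 6/18
  4 → 5: 6/6
  5 → 14: 6/9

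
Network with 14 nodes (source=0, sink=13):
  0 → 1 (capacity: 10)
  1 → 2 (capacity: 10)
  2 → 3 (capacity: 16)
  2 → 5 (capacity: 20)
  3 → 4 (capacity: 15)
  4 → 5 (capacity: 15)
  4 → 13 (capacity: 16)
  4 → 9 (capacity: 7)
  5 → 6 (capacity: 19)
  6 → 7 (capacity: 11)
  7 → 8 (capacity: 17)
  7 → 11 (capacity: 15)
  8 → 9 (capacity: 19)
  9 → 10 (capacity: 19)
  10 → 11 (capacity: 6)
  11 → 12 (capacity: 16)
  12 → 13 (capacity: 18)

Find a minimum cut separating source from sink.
Min cut value = 10, edges: (1,2)

Min cut value: 10
Partition: S = [0, 1], T = [2, 3, 4, 5, 6, 7, 8, 9, 10, 11, 12, 13]
Cut edges: (1,2)

By max-flow min-cut theorem, max flow = min cut = 10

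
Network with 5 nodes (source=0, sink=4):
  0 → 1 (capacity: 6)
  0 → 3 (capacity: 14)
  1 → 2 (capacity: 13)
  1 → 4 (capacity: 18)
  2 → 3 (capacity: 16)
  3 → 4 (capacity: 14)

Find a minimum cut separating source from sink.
Min cut value = 20, edges: (0,1), (3,4)

Min cut value: 20
Partition: S = [0, 2, 3], T = [1, 4]
Cut edges: (0,1), (3,4)

By max-flow min-cut theorem, max flow = min cut = 20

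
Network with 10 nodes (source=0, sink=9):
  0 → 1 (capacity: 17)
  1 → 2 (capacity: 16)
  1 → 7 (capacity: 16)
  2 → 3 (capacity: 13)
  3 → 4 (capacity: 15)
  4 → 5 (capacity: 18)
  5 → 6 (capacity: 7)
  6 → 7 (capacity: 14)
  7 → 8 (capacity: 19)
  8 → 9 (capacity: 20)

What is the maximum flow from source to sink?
Maximum flow = 17

Max flow: 17

Flow assignment:
  0 → 1: 17/17
  1 → 2: 1/16
  1 → 7: 16/16
  2 → 3: 1/13
  3 → 4: 1/15
  4 → 5: 1/18
  5 → 6: 1/7
  6 → 7: 1/14
  7 → 8: 17/19
  8 → 9: 17/20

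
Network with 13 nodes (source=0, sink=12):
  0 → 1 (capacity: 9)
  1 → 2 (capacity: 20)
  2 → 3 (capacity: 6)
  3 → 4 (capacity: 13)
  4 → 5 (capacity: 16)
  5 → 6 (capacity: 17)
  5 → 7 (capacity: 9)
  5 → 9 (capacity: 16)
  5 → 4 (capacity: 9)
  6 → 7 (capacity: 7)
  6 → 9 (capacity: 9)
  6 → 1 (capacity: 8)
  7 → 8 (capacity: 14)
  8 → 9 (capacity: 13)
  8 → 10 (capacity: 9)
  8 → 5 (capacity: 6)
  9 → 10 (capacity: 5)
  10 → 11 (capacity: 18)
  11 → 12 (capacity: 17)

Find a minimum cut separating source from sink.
Min cut value = 6, edges: (2,3)

Min cut value: 6
Partition: S = [0, 1, 2], T = [3, 4, 5, 6, 7, 8, 9, 10, 11, 12]
Cut edges: (2,3)

By max-flow min-cut theorem, max flow = min cut = 6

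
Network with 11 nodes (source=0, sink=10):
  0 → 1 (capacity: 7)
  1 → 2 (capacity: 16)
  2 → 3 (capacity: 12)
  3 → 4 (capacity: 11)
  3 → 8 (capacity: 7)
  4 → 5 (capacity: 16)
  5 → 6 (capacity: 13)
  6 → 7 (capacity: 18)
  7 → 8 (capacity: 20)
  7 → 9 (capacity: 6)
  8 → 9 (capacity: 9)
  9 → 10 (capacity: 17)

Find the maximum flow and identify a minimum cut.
Max flow = 7, Min cut edges: (0,1)

Maximum flow: 7
Minimum cut: (0,1)
Partition: S = [0], T = [1, 2, 3, 4, 5, 6, 7, 8, 9, 10]

Max-flow min-cut theorem verified: both equal 7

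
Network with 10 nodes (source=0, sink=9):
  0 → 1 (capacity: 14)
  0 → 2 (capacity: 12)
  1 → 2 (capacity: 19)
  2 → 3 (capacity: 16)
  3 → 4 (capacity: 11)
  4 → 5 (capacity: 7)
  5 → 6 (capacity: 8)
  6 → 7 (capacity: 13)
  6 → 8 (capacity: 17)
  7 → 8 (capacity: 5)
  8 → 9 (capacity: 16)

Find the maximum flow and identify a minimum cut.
Max flow = 7, Min cut edges: (4,5)

Maximum flow: 7
Minimum cut: (4,5)
Partition: S = [0, 1, 2, 3, 4], T = [5, 6, 7, 8, 9]

Max-flow min-cut theorem verified: both equal 7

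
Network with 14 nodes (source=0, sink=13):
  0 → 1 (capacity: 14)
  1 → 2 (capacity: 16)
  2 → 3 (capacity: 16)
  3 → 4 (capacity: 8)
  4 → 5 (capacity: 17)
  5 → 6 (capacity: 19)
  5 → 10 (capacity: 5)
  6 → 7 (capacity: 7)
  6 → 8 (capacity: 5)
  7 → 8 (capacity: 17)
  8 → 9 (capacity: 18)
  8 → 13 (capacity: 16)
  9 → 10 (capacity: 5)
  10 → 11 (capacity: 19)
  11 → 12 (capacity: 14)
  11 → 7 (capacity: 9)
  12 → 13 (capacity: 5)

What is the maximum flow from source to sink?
Maximum flow = 8

Max flow: 8

Flow assignment:
  0 → 1: 8/14
  1 → 2: 8/16
  2 → 3: 8/16
  3 → 4: 8/8
  4 → 5: 8/17
  5 → 6: 8/19
  6 → 7: 3/7
  6 → 8: 5/5
  7 → 8: 3/17
  8 → 13: 8/16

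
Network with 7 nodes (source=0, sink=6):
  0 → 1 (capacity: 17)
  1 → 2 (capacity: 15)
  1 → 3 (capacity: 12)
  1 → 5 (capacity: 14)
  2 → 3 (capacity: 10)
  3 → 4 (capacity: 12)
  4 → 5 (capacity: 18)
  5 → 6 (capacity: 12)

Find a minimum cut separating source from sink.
Min cut value = 12, edges: (5,6)

Min cut value: 12
Partition: S = [0, 1, 2, 3, 4, 5], T = [6]
Cut edges: (5,6)

By max-flow min-cut theorem, max flow = min cut = 12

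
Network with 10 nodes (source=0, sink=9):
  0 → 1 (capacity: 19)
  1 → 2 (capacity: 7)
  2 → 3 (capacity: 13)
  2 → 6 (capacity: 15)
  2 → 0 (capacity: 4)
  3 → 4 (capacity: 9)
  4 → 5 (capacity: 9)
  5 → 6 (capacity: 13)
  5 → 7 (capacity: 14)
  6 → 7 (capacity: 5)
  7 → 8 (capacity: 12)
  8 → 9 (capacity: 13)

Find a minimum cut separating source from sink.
Min cut value = 7, edges: (1,2)

Min cut value: 7
Partition: S = [0, 1], T = [2, 3, 4, 5, 6, 7, 8, 9]
Cut edges: (1,2)

By max-flow min-cut theorem, max flow = min cut = 7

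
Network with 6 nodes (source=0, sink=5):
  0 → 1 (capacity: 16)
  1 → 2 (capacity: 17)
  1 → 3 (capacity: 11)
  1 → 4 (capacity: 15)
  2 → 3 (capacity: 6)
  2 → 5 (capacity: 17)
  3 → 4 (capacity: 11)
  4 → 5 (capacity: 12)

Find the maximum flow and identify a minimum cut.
Max flow = 16, Min cut edges: (0,1)

Maximum flow: 16
Minimum cut: (0,1)
Partition: S = [0], T = [1, 2, 3, 4, 5]

Max-flow min-cut theorem verified: both equal 16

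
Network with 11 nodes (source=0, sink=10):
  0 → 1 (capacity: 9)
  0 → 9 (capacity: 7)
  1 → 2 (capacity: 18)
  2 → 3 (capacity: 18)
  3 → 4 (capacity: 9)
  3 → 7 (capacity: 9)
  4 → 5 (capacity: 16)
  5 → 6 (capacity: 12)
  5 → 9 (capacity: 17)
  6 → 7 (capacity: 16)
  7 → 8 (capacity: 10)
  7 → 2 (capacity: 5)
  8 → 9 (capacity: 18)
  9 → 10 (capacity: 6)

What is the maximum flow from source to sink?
Maximum flow = 6

Max flow: 6

Flow assignment:
  0 → 1: 6/9
  1 → 2: 6/18
  2 → 3: 6/18
  3 → 4: 6/9
  4 → 5: 6/16
  5 → 9: 6/17
  9 → 10: 6/6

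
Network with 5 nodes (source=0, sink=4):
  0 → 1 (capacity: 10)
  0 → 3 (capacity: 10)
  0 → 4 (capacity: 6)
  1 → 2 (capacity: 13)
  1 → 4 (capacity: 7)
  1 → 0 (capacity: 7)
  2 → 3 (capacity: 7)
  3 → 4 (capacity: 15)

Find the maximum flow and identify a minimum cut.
Max flow = 26, Min cut edges: (0,1), (0,3), (0,4)

Maximum flow: 26
Minimum cut: (0,1), (0,3), (0,4)
Partition: S = [0], T = [1, 2, 3, 4]

Max-flow min-cut theorem verified: both equal 26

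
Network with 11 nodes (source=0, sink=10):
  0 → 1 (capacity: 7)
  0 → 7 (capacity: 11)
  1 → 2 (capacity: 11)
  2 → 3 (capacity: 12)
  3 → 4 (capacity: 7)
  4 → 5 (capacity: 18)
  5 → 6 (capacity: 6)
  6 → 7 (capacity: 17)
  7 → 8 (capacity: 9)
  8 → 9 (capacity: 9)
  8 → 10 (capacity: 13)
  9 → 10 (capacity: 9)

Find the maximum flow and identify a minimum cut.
Max flow = 9, Min cut edges: (7,8)

Maximum flow: 9
Minimum cut: (7,8)
Partition: S = [0, 1, 2, 3, 4, 5, 6, 7], T = [8, 9, 10]

Max-flow min-cut theorem verified: both equal 9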